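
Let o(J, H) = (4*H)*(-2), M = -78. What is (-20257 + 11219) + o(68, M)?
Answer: -8414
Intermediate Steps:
o(J, H) = -8*H
(-20257 + 11219) + o(68, M) = (-20257 + 11219) - 8*(-78) = -9038 + 624 = -8414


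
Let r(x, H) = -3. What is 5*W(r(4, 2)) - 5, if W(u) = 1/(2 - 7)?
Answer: -6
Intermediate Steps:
W(u) = -⅕ (W(u) = 1/(-5) = -⅕)
5*W(r(4, 2)) - 5 = 5*(-⅕) - 5 = -1 - 5 = -6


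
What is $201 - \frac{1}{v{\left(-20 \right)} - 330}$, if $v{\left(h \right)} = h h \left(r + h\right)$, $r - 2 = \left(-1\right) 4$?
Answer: $\frac{1835131}{9130} \approx 201.0$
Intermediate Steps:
$r = -2$ ($r = 2 - 4 = -2$)
$v{\left(h \right)} = h^{2} \left(-2 + h\right)$ ($v{\left(h \right)} = h h \left(-2 + h\right) = h^{2} \left(-2 + h\right)$)
$201 - \frac{1}{v{\left(-20 \right)} - 330} = 201 - \frac{1}{\left(-20\right)^{2} \left(-2 - 20\right) - 330} = 201 - \frac{1}{400 \left(-22\right) - 330} = 201 - \frac{1}{-8800 - 330} = 201 - \frac{1}{-9130} = 201 - - \frac{1}{9130} = 201 + \frac{1}{9130} = \frac{1835131}{9130}$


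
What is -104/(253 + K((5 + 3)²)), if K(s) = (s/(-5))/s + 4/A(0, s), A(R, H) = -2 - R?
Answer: -260/627 ≈ -0.41467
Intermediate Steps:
K(s) = -11/5 (K(s) = (s/(-5))/s + 4/(-2 - 1*0) = (s*(-⅕))/s + 4/(-2 + 0) = (-s/5)/s + 4/(-2) = -⅕ + 4*(-½) = -⅕ - 2 = -11/5)
-104/(253 + K((5 + 3)²)) = -104/(253 - 11/5) = -104/1254/5 = -104*5/1254 = -260/627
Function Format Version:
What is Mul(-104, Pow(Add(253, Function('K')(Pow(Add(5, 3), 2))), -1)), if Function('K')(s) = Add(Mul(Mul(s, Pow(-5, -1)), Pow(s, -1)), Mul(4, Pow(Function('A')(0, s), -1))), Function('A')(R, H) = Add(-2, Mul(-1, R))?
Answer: Rational(-260, 627) ≈ -0.41467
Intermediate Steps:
Function('K')(s) = Rational(-11, 5) (Function('K')(s) = Add(Mul(Mul(s, Pow(-5, -1)), Pow(s, -1)), Mul(4, Pow(Add(-2, Mul(-1, 0)), -1))) = Add(Mul(Mul(s, Rational(-1, 5)), Pow(s, -1)), Mul(4, Pow(Add(-2, 0), -1))) = Add(Mul(Mul(Rational(-1, 5), s), Pow(s, -1)), Mul(4, Pow(-2, -1))) = Add(Rational(-1, 5), Mul(4, Rational(-1, 2))) = Add(Rational(-1, 5), -2) = Rational(-11, 5))
Mul(-104, Pow(Add(253, Function('K')(Pow(Add(5, 3), 2))), -1)) = Mul(-104, Pow(Add(253, Rational(-11, 5)), -1)) = Mul(-104, Pow(Rational(1254, 5), -1)) = Mul(-104, Rational(5, 1254)) = Rational(-260, 627)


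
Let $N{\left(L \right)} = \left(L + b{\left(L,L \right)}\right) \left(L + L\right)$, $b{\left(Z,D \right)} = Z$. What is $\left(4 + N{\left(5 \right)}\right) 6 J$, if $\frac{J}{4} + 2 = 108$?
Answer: $264576$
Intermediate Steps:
$J = 424$ ($J = -8 + 4 \cdot 108 = -8 + 432 = 424$)
$N{\left(L \right)} = 4 L^{2}$ ($N{\left(L \right)} = \left(L + L\right) \left(L + L\right) = 2 L 2 L = 4 L^{2}$)
$\left(4 + N{\left(5 \right)}\right) 6 J = \left(4 + 4 \cdot 5^{2}\right) 6 \cdot 424 = \left(4 + 4 \cdot 25\right) 6 \cdot 424 = \left(4 + 100\right) 6 \cdot 424 = 104 \cdot 6 \cdot 424 = 624 \cdot 424 = 264576$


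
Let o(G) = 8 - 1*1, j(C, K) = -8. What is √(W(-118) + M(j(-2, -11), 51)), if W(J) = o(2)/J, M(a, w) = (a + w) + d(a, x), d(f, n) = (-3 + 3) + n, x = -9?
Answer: 3*√52510/118 ≈ 5.8259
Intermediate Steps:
d(f, n) = n (d(f, n) = 0 + n = n)
o(G) = 7 (o(G) = 8 - 1 = 7)
M(a, w) = -9 + a + w (M(a, w) = (a + w) - 9 = -9 + a + w)
W(J) = 7/J
√(W(-118) + M(j(-2, -11), 51)) = √(7/(-118) + (-9 - 8 + 51)) = √(7*(-1/118) + 34) = √(-7/118 + 34) = √(4005/118) = 3*√52510/118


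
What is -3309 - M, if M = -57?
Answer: -3252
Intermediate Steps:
-3309 - M = -3309 - 1*(-57) = -3309 + 57 = -3252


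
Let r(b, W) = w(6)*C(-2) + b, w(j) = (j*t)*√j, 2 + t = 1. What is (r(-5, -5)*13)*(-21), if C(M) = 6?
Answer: 1365 + 9828*√6 ≈ 25439.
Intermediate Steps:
t = -1 (t = -2 + 1 = -1)
w(j) = -j^(3/2) (w(j) = (j*(-1))*√j = (-j)*√j = -j^(3/2))
r(b, W) = b - 36*√6 (r(b, W) = -6^(3/2)*6 + b = -6*√6*6 + b = -36*√6 + b = b - 36*√6)
(r(-5, -5)*13)*(-21) = ((-5 - 36*√6)*13)*(-21) = (-65 - 468*√6)*(-21) = 1365 + 9828*√6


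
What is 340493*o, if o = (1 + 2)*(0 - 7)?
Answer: -7150353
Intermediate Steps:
o = -21 (o = 3*(-7) = -21)
340493*o = 340493*(-21) = -7150353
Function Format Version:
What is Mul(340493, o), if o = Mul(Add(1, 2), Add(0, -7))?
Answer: -7150353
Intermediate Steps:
o = -21 (o = Mul(3, -7) = -21)
Mul(340493, o) = Mul(340493, -21) = -7150353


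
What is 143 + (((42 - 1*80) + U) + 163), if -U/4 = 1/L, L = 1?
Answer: 264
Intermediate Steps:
U = -4 (U = -4/1 = -4*1 = -4)
143 + (((42 - 1*80) + U) + 163) = 143 + (((42 - 1*80) - 4) + 163) = 143 + (((42 - 80) - 4) + 163) = 143 + ((-38 - 4) + 163) = 143 + (-42 + 163) = 143 + 121 = 264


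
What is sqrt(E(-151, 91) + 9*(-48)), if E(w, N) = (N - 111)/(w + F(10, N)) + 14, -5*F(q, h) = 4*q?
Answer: I*sqrt(10564278)/159 ≈ 20.442*I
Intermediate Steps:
F(q, h) = -4*q/5
E(w, N) = 14 + (-111 + N)/(-8 + w) (E(w, N) = (N - 111)/(w - 4/5*10) + 14 = (-111 + N)/(w - 8) + 14 = (-111 + N)/(-8 + w) + 14 = 14 + (-111 + N)/(-8 + w))
sqrt(E(-151, 91) + 9*(-48)) = sqrt((-223 + 91 + 14*(-151))/(-8 - 151) + 9*(-48)) = sqrt((-223 + 91 - 2114)/(-159) - 432) = sqrt(-1/159*(-2246) - 432) = sqrt(2246/159 - 432) = sqrt(-66442/159) = I*sqrt(10564278)/159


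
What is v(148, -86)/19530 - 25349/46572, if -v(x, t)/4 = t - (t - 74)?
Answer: -84808547/151591860 ≈ -0.55945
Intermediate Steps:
v(x, t) = -296 (v(x, t) = -4*(t - (t - 74)) = -4*(t - (-74 + t)) = -4*(t + (74 - t)) = -4*74 = -296)
v(148, -86)/19530 - 25349/46572 = -296/19530 - 25349/46572 = -296*1/19530 - 25349*1/46572 = -148/9765 - 25349/46572 = -84808547/151591860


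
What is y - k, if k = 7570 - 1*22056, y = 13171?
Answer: 27657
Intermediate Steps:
k = -14486 (k = 7570 - 22056 = -14486)
y - k = 13171 - 1*(-14486) = 13171 + 14486 = 27657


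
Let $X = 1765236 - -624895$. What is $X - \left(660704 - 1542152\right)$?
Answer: $3271579$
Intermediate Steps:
$X = 2390131$ ($X = 1765236 + 624895 = 2390131$)
$X - \left(660704 - 1542152\right) = 2390131 - \left(660704 - 1542152\right) = 2390131 - -881448 = 2390131 + 881448 = 3271579$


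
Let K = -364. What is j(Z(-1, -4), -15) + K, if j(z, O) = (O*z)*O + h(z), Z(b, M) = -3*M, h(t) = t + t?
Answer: 2360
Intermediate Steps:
h(t) = 2*t
j(z, O) = 2*z + z*O**2 (j(z, O) = (O*z)*O + 2*z = z*O**2 + 2*z = 2*z + z*O**2)
j(Z(-1, -4), -15) + K = (-3*(-4))*(2 + (-15)**2) - 364 = 12*(2 + 225) - 364 = 12*227 - 364 = 2724 - 364 = 2360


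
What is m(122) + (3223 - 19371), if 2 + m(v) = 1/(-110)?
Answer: -1776501/110 ≈ -16150.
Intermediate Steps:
m(v) = -221/110 (m(v) = -2 + 1/(-110) = -2 - 1/110 = -221/110)
m(122) + (3223 - 19371) = -221/110 + (3223 - 19371) = -221/110 - 16148 = -1776501/110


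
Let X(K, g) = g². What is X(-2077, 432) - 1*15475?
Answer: 171149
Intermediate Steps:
X(-2077, 432) - 1*15475 = 432² - 1*15475 = 186624 - 15475 = 171149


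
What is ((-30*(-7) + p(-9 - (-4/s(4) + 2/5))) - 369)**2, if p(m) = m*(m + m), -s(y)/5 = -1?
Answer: 76729/625 ≈ 122.77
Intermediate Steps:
s(y) = 5 (s(y) = -5*(-1) = 5)
p(m) = 2*m**2 (p(m) = m*(2*m) = 2*m**2)
((-30*(-7) + p(-9 - (-4/s(4) + 2/5))) - 369)**2 = ((-30*(-7) + 2*(-9 - (-4/5 + 2/5))**2) - 369)**2 = ((210 + 2*(-9 - (-4*1/5 + 2*(1/5)))**2) - 369)**2 = ((210 + 2*(-9 - (-4/5 + 2/5))**2) - 369)**2 = ((210 + 2*(-9 - 1*(-2/5))**2) - 369)**2 = ((210 + 2*(-9 + 2/5)**2) - 369)**2 = ((210 + 2*(-43/5)**2) - 369)**2 = ((210 + 2*(1849/25)) - 369)**2 = ((210 + 3698/25) - 369)**2 = (8948/25 - 369)**2 = (-277/25)**2 = 76729/625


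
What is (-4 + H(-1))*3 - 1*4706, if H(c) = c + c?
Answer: -4724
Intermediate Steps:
H(c) = 2*c
(-4 + H(-1))*3 - 1*4706 = (-4 + 2*(-1))*3 - 1*4706 = (-4 - 2)*3 - 4706 = -6*3 - 4706 = -18 - 4706 = -4724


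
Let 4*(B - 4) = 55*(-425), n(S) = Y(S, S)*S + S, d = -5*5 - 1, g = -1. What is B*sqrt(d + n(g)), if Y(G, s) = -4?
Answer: -23359*I*sqrt(23)/4 ≈ -28006.0*I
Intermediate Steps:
d = -26 (d = -25 - 1 = -26)
n(S) = -3*S (n(S) = -4*S + S = -3*S)
B = -23359/4 (B = 4 + (55*(-425))/4 = 4 + (1/4)*(-23375) = 4 - 23375/4 = -23359/4 ≈ -5839.8)
B*sqrt(d + n(g)) = -23359*sqrt(-26 - 3*(-1))/4 = -23359*sqrt(-26 + 3)/4 = -23359*I*sqrt(23)/4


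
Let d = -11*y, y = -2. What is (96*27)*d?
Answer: 57024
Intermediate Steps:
d = 22 (d = -11*(-2) = 22)
(96*27)*d = (96*27)*22 = 2592*22 = 57024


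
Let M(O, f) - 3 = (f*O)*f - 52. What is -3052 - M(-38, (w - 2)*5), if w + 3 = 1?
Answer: 12197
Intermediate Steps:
w = -2 (w = -3 + 1 = -2)
M(O, f) = -49 + O*f² (M(O, f) = 3 + ((f*O)*f - 52) = 3 + ((O*f)*f - 52) = 3 + (O*f² - 52) = 3 + (-52 + O*f²) = -49 + O*f²)
-3052 - M(-38, (w - 2)*5) = -3052 - (-49 - 38*25*(-2 - 2)²) = -3052 - (-49 - 38*(-4*5)²) = -3052 - (-49 - 38*(-20)²) = -3052 - (-49 - 38*400) = -3052 - (-49 - 15200) = -3052 - 1*(-15249) = -3052 + 15249 = 12197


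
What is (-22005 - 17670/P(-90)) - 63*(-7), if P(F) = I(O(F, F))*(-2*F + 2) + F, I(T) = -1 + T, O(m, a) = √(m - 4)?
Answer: -1718336568/79691 + 160797*I*√94/159382 ≈ -21563.0 + 9.7814*I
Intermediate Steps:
O(m, a) = √(-4 + m)
P(F) = F + (-1 + √(-4 + F))*(2 - 2*F) (P(F) = (-1 + √(-4 + F))*(-2*F + 2) + F = (-1 + √(-4 + F))*(2 - 2*F) + F = F + (-1 + √(-4 + F))*(2 - 2*F))
(-22005 - 17670/P(-90)) - 63*(-7) = (-22005 - 17670/(-2 - 90 + 2*√(-4 - 90) - 2*(-90)*(-1 + √(-4 - 90)))) - 63*(-7) = (-22005 - 17670/(-2 - 90 + 2*√(-94) - 2*(-90)*(-1 + √(-94)))) + 441 = (-22005 - 17670/(-2 - 90 + 2*(I*√94) - 2*(-90)*(-1 + I*√94))) + 441 = (-22005 - 17670/(-2 - 90 + 2*I*√94 + (-180 + 180*I*√94))) + 441 = (-22005 - 17670/(-272 + 182*I*√94)) + 441 = -21564 - 17670/(-272 + 182*I*√94)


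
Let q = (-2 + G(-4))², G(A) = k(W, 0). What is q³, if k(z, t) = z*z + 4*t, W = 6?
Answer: 1544804416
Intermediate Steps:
k(z, t) = z² + 4*t
G(A) = 36 (G(A) = 6² + 4*0 = 36 + 0 = 36)
q = 1156 (q = (-2 + 36)² = 34² = 1156)
q³ = 1156³ = 1544804416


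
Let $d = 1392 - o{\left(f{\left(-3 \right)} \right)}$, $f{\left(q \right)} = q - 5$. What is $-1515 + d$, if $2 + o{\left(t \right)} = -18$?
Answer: $-103$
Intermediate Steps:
$f{\left(q \right)} = -5 + q$
$o{\left(t \right)} = -20$ ($o{\left(t \right)} = -2 - 18 = -20$)
$d = 1412$ ($d = 1392 - -20 = 1392 + 20 = 1412$)
$-1515 + d = -1515 + 1412 = -103$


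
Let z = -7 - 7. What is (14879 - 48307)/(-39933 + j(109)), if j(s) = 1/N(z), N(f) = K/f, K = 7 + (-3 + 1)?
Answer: 167140/199679 ≈ 0.83704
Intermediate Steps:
K = 5 (K = 7 - 2 = 5)
z = -14
N(f) = 5/f
j(s) = -14/5 (j(s) = 1/(5/(-14)) = 1/(5*(-1/14)) = 1/(-5/14) = -14/5)
(14879 - 48307)/(-39933 + j(109)) = (14879 - 48307)/(-39933 - 14/5) = -33428/(-199679/5) = -33428*(-5/199679) = 167140/199679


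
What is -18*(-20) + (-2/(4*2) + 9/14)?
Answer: 10091/28 ≈ 360.39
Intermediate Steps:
-18*(-20) + (-2/(4*2) + 9/14) = 360 + (-2/8 + 9*(1/14)) = 360 + (-2*⅛ + 9/14) = 360 + (-¼ + 9/14) = 360 + 11/28 = 10091/28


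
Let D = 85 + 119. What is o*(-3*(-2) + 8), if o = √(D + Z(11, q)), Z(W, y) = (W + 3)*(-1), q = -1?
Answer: 14*√190 ≈ 192.98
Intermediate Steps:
D = 204
Z(W, y) = -3 - W (Z(W, y) = (3 + W)*(-1) = -3 - W)
o = √190 (o = √(204 + (-3 - 1*11)) = √(204 + (-3 - 11)) = √(204 - 14) = √190 ≈ 13.784)
o*(-3*(-2) + 8) = √190*(-3*(-2) + 8) = √190*(6 + 8) = √190*14 = 14*√190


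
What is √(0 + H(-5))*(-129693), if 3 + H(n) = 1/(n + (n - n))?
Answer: -518772*I*√5/5 ≈ -2.32e+5*I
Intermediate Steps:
H(n) = -3 + 1/n (H(n) = -3 + 1/(n + (n - n)) = -3 + 1/(n + 0) = -3 + 1/n)
√(0 + H(-5))*(-129693) = √(0 + (-3 + 1/(-5)))*(-129693) = √(0 + (-3 - ⅕))*(-129693) = √(0 - 16/5)*(-129693) = √(-16/5)*(-129693) = (4*I*√5/5)*(-129693) = -518772*I*√5/5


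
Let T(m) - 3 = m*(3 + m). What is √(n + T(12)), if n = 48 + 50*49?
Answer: √2681 ≈ 51.778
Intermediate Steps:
T(m) = 3 + m*(3 + m)
n = 2498 (n = 48 + 2450 = 2498)
√(n + T(12)) = √(2498 + (3 + 12² + 3*12)) = √(2498 + (3 + 144 + 36)) = √(2498 + 183) = √2681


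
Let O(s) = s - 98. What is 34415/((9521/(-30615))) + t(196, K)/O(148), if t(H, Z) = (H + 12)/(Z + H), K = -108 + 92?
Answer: -1185316880579/10711125 ≈ -1.1066e+5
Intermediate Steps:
K = -16
t(H, Z) = (12 + H)/(H + Z)
O(s) = -98 + s
34415/((9521/(-30615))) + t(196, K)/O(148) = 34415/((9521/(-30615))) + ((12 + 196)/(196 - 16))/(-98 + 148) = 34415/((9521*(-1/30615))) + (208/180)/50 = 34415/(-9521/30615) + ((1/180)*208)*(1/50) = 34415*(-30615/9521) + (52/45)*(1/50) = -1053615225/9521 + 26/1125 = -1185316880579/10711125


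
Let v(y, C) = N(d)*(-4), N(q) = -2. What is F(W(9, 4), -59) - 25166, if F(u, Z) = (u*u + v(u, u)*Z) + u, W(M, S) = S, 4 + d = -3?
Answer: -25618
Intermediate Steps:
d = -7 (d = -4 - 3 = -7)
v(y, C) = 8 (v(y, C) = -2*(-4) = 8)
F(u, Z) = u + u**2 + 8*Z (F(u, Z) = (u*u + 8*Z) + u = (u**2 + 8*Z) + u = u + u**2 + 8*Z)
F(W(9, 4), -59) - 25166 = (4 + 4**2 + 8*(-59)) - 25166 = (4 + 16 - 472) - 25166 = -452 - 25166 = -25618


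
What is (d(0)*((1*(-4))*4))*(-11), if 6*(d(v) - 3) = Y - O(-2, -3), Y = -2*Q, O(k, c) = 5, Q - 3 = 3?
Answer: 88/3 ≈ 29.333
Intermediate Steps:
Q = 6 (Q = 3 + 3 = 6)
Y = -12 (Y = -2*6 = -12)
d(v) = ⅙ (d(v) = 3 + (-12 - 1*5)/6 = 3 + (-12 - 5)/6 = 3 + (⅙)*(-17) = 3 - 17/6 = ⅙)
(d(0)*((1*(-4))*4))*(-11) = (((1*(-4))*4)/6)*(-11) = ((-4*4)/6)*(-11) = ((⅙)*(-16))*(-11) = -8/3*(-11) = 88/3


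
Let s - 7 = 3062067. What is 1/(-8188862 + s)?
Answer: -1/5126788 ≈ -1.9505e-7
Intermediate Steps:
s = 3062074 (s = 7 + 3062067 = 3062074)
1/(-8188862 + s) = 1/(-8188862 + 3062074) = 1/(-5126788) = -1/5126788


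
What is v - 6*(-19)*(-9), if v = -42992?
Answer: -44018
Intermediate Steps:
v - 6*(-19)*(-9) = -42992 - 6*(-19)*(-9) = -42992 + 114*(-9) = -42992 - 1026 = -44018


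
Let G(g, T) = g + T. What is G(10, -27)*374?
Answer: -6358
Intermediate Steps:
G(g, T) = T + g
G(10, -27)*374 = (-27 + 10)*374 = -17*374 = -6358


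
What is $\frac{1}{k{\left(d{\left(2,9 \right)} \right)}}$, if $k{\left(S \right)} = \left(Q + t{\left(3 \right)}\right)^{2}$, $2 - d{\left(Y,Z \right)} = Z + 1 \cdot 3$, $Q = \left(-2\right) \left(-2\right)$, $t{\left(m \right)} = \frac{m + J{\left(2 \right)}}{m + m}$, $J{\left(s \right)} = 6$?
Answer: $\frac{4}{121} \approx 0.033058$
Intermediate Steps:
$t{\left(m \right)} = \frac{6 + m}{2 m}$ ($t{\left(m \right)} = \frac{m + 6}{m + m} = \frac{6 + m}{2 m}$)
$Q = 4$
$d{\left(Y,Z \right)} = -1 - Z$ ($d{\left(Y,Z \right)} = 2 - \left(Z + 1 \cdot 3\right) = 2 - \left(Z + 3\right) = 2 - \left(3 + Z\right) = -1 - Z$)
$k{\left(S \right)} = \frac{121}{4}$ ($k{\left(S \right)} = \left(4 + \frac{6 + 3}{2 \cdot 3}\right)^{2} = \left(4 + \frac{1}{2} \cdot \frac{1}{3} \cdot 9\right)^{2} = \left(4 + \frac{3}{2}\right)^{2} = \left(\frac{11}{2}\right)^{2} = \frac{121}{4}$)
$\frac{1}{k{\left(d{\left(2,9 \right)} \right)}} = \frac{1}{\frac{121}{4}} = \frac{4}{121}$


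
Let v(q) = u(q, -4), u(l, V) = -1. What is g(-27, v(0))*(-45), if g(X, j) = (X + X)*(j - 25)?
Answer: -63180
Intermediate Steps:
v(q) = -1
g(X, j) = 2*X*(-25 + j) (g(X, j) = (2*X)*(-25 + j) = 2*X*(-25 + j))
g(-27, v(0))*(-45) = (2*(-27)*(-25 - 1))*(-45) = (2*(-27)*(-26))*(-45) = 1404*(-45) = -63180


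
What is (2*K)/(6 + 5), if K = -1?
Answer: -2/11 ≈ -0.18182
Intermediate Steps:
(2*K)/(6 + 5) = (2*(-1))/(6 + 5) = -2/11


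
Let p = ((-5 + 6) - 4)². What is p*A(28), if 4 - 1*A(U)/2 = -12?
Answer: 288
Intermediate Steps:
A(U) = 32 (A(U) = 8 - 2*(-12) = 8 + 24 = 32)
p = 9 (p = (1 - 4)² = (-3)² = 9)
p*A(28) = 9*32 = 288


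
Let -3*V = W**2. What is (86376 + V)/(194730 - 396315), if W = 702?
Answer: 25964/67195 ≈ 0.38640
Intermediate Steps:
V = -164268 (V = -1/3*702**2 = -1/3*492804 = -164268)
(86376 + V)/(194730 - 396315) = (86376 - 164268)/(194730 - 396315) = -77892/(-201585) = -77892*(-1/201585) = 25964/67195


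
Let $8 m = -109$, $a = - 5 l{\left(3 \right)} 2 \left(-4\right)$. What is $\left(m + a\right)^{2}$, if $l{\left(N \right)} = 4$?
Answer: $\frac{1371241}{64} \approx 21426.0$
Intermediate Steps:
$a = 160$ ($a = \left(-5\right) 4 \cdot 2 \left(-4\right) = \left(-20\right) \left(-8\right) = 160$)
$m = - \frac{109}{8}$ ($m = \frac{1}{8} \left(-109\right) = - \frac{109}{8} \approx -13.625$)
$\left(m + a\right)^{2} = \left(- \frac{109}{8} + 160\right)^{2} = \left(\frac{1171}{8}\right)^{2} = \frac{1371241}{64}$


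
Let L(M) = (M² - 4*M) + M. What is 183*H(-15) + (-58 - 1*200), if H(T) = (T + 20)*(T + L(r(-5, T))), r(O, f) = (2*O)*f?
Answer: 20161767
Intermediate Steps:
r(O, f) = 2*O*f
L(M) = M² - 3*M
H(T) = (20 + T)*(T - 10*T*(-3 - 10*T)) (H(T) = (T + 20)*(T + (2*(-5)*T)*(-3 + 2*(-5)*T)) = (20 + T)*(T + (-10*T)*(-3 - 10*T)) = (20 + T)*(T - 10*T*(-3 - 10*T)))
183*H(-15) + (-58 - 1*200) = 183*(-15*(620 + 100*(-15)² + 2031*(-15))) + (-58 - 1*200) = 183*(-15*(620 + 100*225 - 30465)) + (-58 - 200) = 183*(-15*(620 + 22500 - 30465)) - 258 = 183*(-15*(-7345)) - 258 = 183*110175 - 258 = 20162025 - 258 = 20161767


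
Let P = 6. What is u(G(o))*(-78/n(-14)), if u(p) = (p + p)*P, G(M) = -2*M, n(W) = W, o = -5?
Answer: 4680/7 ≈ 668.57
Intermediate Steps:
u(p) = 12*p (u(p) = (p + p)*6 = (2*p)*6 = 12*p)
u(G(o))*(-78/n(-14)) = (12*(-2*(-5)))*(-78/(-14)) = (12*10)*(-78*(-1/14)) = 120*(39/7) = 4680/7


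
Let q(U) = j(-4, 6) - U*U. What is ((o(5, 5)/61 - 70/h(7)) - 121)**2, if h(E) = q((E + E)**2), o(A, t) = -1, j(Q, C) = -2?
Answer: 20106872172482209/1372995719001 ≈ 14645.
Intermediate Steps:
q(U) = -2 - U**2 (q(U) = -2 - U*U = -2 - U**2)
h(E) = -2 - 16*E**4 (h(E) = -2 - ((E + E)**2)**2 = -2 - ((2*E)**2)**2 = -2 - (4*E**2)**2 = -2 - 16*E**4)
((o(5, 5)/61 - 70/h(7)) - 121)**2 = ((-1/61 - 70/(-2 - 16*7**4)) - 121)**2 = ((-1*1/61 - 70/(-2 - 16*2401)) - 121)**2 = ((-1/61 - 70/(-2 - 38416)) - 121)**2 = ((-1/61 - 70/(-38418)) - 121)**2 = ((-1/61 - 70*(-1/38418)) - 121)**2 = ((-1/61 + 35/19209) - 121)**2 = (-17074/1171749 - 121)**2 = (-141798703/1171749)**2 = 20106872172482209/1372995719001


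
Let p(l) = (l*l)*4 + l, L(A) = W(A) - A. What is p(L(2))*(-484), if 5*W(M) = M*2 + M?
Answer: -21296/25 ≈ -851.84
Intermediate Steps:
W(M) = 3*M/5 (W(M) = (M*2 + M)/5 = (2*M + M)/5 = (3*M)/5 = 3*M/5)
L(A) = -2*A/5 (L(A) = 3*A/5 - A = -2*A/5)
p(l) = l + 4*l² (p(l) = l²*4 + l = 4*l² + l = l + 4*l²)
p(L(2))*(-484) = ((-⅖*2)*(1 + 4*(-⅖*2)))*(-484) = -4*(1 + 4*(-⅘))/5*(-484) = -4*(1 - 16/5)/5*(-484) = -⅘*(-11/5)*(-484) = (44/25)*(-484) = -21296/25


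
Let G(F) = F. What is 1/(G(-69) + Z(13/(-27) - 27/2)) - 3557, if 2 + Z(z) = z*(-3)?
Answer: -1860329/523 ≈ -3557.0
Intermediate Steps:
Z(z) = -2 - 3*z (Z(z) = -2 + z*(-3) = -2 - 3*z)
1/(G(-69) + Z(13/(-27) - 27/2)) - 3557 = 1/(-69 + (-2 - 3*(13/(-27) - 27/2))) - 3557 = 1/(-69 + (-2 - 3*(13*(-1/27) - 27*½))) - 3557 = 1/(-69 + (-2 - 3*(-13/27 - 27/2))) - 3557 = 1/(-69 + (-2 - 3*(-755/54))) - 3557 = 1/(-69 + (-2 + 755/18)) - 3557 = 1/(-69 + 719/18) - 3557 = 1/(-523/18) - 3557 = -18/523 - 3557 = -1860329/523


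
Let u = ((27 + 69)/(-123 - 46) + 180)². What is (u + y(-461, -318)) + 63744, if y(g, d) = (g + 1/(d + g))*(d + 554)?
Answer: -286044008080/22249019 ≈ -12856.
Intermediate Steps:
y(g, d) = (554 + d)*(g + 1/(d + g)) (y(g, d) = (g + 1/(d + g))*(554 + d) = (554 + d)*(g + 1/(d + g)))
u = 919544976/28561 (u = (96/(-169) + 180)² = (96*(-1/169) + 180)² = (-96/169 + 180)² = (30324/169)² = 919544976/28561 ≈ 32196.)
(u + y(-461, -318)) + 63744 = (919544976/28561 + (554 - 318 + 554*(-461)² - 318*(-461)² - 461*(-318)² + 554*(-318)*(-461))/(-318 - 461)) + 63744 = (919544976/28561 + (554 - 318 + 554*212521 - 318*212521 - 461*101124 + 81215292)/(-779)) + 63744 = (919544976/28561 - (554 - 318 + 117736634 - 67581678 - 46618164 + 81215292)/779) + 63744 = (919544976/28561 - 1/779*84752320) + 63744 = (919544976/28561 - 84752320/779) + 63744 = -1704285475216/22249019 + 63744 = -286044008080/22249019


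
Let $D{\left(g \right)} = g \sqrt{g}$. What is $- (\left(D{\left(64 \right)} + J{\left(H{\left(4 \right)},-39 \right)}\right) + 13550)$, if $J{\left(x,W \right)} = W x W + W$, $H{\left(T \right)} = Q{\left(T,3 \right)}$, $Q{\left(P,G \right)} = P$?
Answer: $-20107$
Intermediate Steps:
$H{\left(T \right)} = T$
$J{\left(x,W \right)} = W + x W^{2}$ ($J{\left(x,W \right)} = x W^{2} + W = W + x W^{2}$)
$D{\left(g \right)} = g^{\frac{3}{2}}$
$- (\left(D{\left(64 \right)} + J{\left(H{\left(4 \right)},-39 \right)}\right) + 13550) = - (\left(64^{\frac{3}{2}} - 39 \left(1 - 156\right)\right) + 13550) = - (\left(512 - 39 \left(1 - 156\right)\right) + 13550) = - (\left(512 - -6045\right) + 13550) = - (\left(512 + 6045\right) + 13550) = - (6557 + 13550) = \left(-1\right) 20107 = -20107$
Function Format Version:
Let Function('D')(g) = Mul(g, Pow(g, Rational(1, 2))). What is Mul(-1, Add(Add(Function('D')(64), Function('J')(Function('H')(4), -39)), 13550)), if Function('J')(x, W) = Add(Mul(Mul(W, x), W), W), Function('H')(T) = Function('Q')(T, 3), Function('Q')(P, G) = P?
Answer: -20107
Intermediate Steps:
Function('H')(T) = T
Function('J')(x, W) = Add(W, Mul(x, Pow(W, 2))) (Function('J')(x, W) = Add(Mul(x, Pow(W, 2)), W) = Add(W, Mul(x, Pow(W, 2))))
Function('D')(g) = Pow(g, Rational(3, 2))
Mul(-1, Add(Add(Function('D')(64), Function('J')(Function('H')(4), -39)), 13550)) = Mul(-1, Add(Add(Pow(64, Rational(3, 2)), Mul(-39, Add(1, Mul(-39, 4)))), 13550)) = Mul(-1, Add(Add(512, Mul(-39, Add(1, -156))), 13550)) = Mul(-1, Add(Add(512, Mul(-39, -155)), 13550)) = Mul(-1, Add(Add(512, 6045), 13550)) = Mul(-1, Add(6557, 13550)) = Mul(-1, 20107) = -20107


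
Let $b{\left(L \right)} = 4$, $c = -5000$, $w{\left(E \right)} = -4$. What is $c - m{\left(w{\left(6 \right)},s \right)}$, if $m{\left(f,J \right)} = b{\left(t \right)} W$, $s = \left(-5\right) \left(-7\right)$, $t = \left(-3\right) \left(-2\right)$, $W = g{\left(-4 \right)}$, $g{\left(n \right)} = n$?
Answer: $-4984$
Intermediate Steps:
$W = -4$
$t = 6$
$s = 35$
$m{\left(f,J \right)} = -16$ ($m{\left(f,J \right)} = 4 \left(-4\right) = -16$)
$c - m{\left(w{\left(6 \right)},s \right)} = -5000 - -16 = -5000 + 16 = -4984$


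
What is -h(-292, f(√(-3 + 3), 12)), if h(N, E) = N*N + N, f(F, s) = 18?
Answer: -84972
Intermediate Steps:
h(N, E) = N + N² (h(N, E) = N² + N = N + N²)
-h(-292, f(√(-3 + 3), 12)) = -(-292)*(1 - 292) = -(-292)*(-291) = -1*84972 = -84972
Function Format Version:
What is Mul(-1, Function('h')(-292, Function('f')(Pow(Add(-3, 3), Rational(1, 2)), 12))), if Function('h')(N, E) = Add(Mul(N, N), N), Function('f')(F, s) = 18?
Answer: -84972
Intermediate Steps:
Function('h')(N, E) = Add(N, Pow(N, 2)) (Function('h')(N, E) = Add(Pow(N, 2), N) = Add(N, Pow(N, 2)))
Mul(-1, Function('h')(-292, Function('f')(Pow(Add(-3, 3), Rational(1, 2)), 12))) = Mul(-1, Mul(-292, Add(1, -292))) = Mul(-1, Mul(-292, -291)) = Mul(-1, 84972) = -84972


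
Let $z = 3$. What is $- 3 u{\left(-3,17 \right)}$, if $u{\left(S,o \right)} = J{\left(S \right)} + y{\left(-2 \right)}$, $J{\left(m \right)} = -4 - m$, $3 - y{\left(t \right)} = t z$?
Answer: $-24$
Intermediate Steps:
$y{\left(t \right)} = 3 - 3 t$ ($y{\left(t \right)} = 3 - t 3 = 3 - 3 t$)
$u{\left(S,o \right)} = 5 - S$ ($u{\left(S,o \right)} = \left(-4 - S\right) + \left(3 - -6\right) = \left(-4 - S\right) + \left(3 + 6\right) = \left(-4 - S\right) + 9 = 5 - S$)
$- 3 u{\left(-3,17 \right)} = - 3 \left(5 - -3\right) = - 3 \left(5 + 3\right) = \left(-3\right) 8 = -24$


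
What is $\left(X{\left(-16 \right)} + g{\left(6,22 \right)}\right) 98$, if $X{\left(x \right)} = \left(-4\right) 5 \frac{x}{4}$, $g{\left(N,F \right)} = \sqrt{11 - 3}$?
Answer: $7840 + 196 \sqrt{2} \approx 8117.2$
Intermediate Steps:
$g{\left(N,F \right)} = 2 \sqrt{2}$ ($g{\left(N,F \right)} = \sqrt{8} = 2 \sqrt{2}$)
$X{\left(x \right)} = - 5 x$ ($X{\left(x \right)} = - 20 x \frac{1}{4} = - 20 \frac{x}{4} = - 5 x$)
$\left(X{\left(-16 \right)} + g{\left(6,22 \right)}\right) 98 = \left(\left(-5\right) \left(-16\right) + 2 \sqrt{2}\right) 98 = \left(80 + 2 \sqrt{2}\right) 98 = 7840 + 196 \sqrt{2}$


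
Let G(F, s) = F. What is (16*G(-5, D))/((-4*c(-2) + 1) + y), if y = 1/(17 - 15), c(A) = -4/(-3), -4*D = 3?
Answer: 480/23 ≈ 20.870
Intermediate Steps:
D = -¾ (D = -¼*3 = -¾ ≈ -0.75000)
c(A) = 4/3 (c(A) = -4*(-⅓) = 4/3)
y = ½ (y = 1/2 = ½ ≈ 0.50000)
(16*G(-5, D))/((-4*c(-2) + 1) + y) = (16*(-5))/((-4*4/3 + 1) + ½) = -80/((-16/3 + 1) + ½) = -80/(-13/3 + ½) = -80/(-23/6) = -80*(-6/23) = 480/23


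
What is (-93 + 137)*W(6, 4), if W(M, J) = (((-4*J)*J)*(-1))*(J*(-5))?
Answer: -56320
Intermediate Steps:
W(M, J) = -20*J³ (W(M, J) = (-4*J²*(-1))*(-5*J) = (4*J²)*(-5*J) = -20*J³)
(-93 + 137)*W(6, 4) = (-93 + 137)*(-20*4³) = 44*(-20*64) = 44*(-1280) = -56320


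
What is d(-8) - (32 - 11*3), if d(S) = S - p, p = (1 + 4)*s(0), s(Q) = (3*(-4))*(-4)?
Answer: -247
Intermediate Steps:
s(Q) = 48 (s(Q) = -12*(-4) = 48)
p = 240 (p = (1 + 4)*48 = 5*48 = 240)
d(S) = -240 + S (d(S) = S - 1*240 = S - 240 = -240 + S)
d(-8) - (32 - 11*3) = (-240 - 8) - (32 - 11*3) = -248 - (32 - 33) = -248 - 1*(-1) = -248 + 1 = -247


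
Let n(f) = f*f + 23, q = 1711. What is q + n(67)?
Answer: 6223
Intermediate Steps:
n(f) = 23 + f**2 (n(f) = f**2 + 23 = 23 + f**2)
q + n(67) = 1711 + (23 + 67**2) = 1711 + (23 + 4489) = 1711 + 4512 = 6223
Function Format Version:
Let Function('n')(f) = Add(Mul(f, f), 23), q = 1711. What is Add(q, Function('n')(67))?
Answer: 6223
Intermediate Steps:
Function('n')(f) = Add(23, Pow(f, 2)) (Function('n')(f) = Add(Pow(f, 2), 23) = Add(23, Pow(f, 2)))
Add(q, Function('n')(67)) = Add(1711, Add(23, Pow(67, 2))) = Add(1711, Add(23, 4489)) = Add(1711, 4512) = 6223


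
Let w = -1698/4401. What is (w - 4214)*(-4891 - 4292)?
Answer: 18924644744/489 ≈ 3.8701e+7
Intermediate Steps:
w = -566/1467 (w = -1698*1/4401 = -566/1467 ≈ -0.38582)
(w - 4214)*(-4891 - 4292) = (-566/1467 - 4214)*(-4891 - 4292) = -6182504/1467*(-9183) = 18924644744/489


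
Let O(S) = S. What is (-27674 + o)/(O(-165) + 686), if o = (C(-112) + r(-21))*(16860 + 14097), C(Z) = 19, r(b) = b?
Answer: -89588/521 ≈ -171.95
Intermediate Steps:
o = -61914 (o = (19 - 21)*(16860 + 14097) = -2*30957 = -61914)
(-27674 + o)/(O(-165) + 686) = (-27674 - 61914)/(-165 + 686) = -89588/521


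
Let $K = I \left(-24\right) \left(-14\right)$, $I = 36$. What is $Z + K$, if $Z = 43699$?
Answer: $55795$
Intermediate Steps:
$K = 12096$ ($K = 36 \left(-24\right) \left(-14\right) = \left(-864\right) \left(-14\right) = 12096$)
$Z + K = 43699 + 12096 = 55795$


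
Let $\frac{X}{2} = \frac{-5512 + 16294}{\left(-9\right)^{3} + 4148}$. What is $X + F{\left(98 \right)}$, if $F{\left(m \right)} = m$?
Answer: $\frac{356626}{3419} \approx 104.31$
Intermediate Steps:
$X = \frac{21564}{3419}$ ($X = 2 \frac{-5512 + 16294}{\left(-9\right)^{3} + 4148} = 2 \frac{10782}{-729 + 4148} = 2 \cdot \frac{10782}{3419} = \frac{21564}{3419} \approx 6.3071$)
$X + F{\left(98 \right)} = \frac{21564}{3419} + 98 = \frac{356626}{3419}$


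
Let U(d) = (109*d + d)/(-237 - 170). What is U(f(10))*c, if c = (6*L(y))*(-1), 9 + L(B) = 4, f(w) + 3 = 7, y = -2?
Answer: -1200/37 ≈ -32.432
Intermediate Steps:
f(w) = 4 (f(w) = -3 + 7 = 4)
U(d) = -10*d/37 (U(d) = (110*d)/(-407) = (110*d)*(-1/407) = -10*d/37)
L(B) = -5 (L(B) = -9 + 4 = -5)
c = 30 (c = (6*(-5))*(-1) = -30*(-1) = 30)
U(f(10))*c = -10/37*4*30 = -40/37*30 = -1200/37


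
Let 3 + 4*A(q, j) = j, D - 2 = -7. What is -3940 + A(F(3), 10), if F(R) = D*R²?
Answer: -15753/4 ≈ -3938.3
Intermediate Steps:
D = -5 (D = 2 - 7 = -5)
F(R) = -5*R²
A(q, j) = -¾ + j/4
-3940 + A(F(3), 10) = -3940 + (-¾ + (¼)*10) = -3940 + (-¾ + 5/2) = -3940 + 7/4 = -15753/4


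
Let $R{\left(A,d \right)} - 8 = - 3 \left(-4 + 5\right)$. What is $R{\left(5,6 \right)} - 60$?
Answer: $-55$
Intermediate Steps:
$R{\left(A,d \right)} = 5$ ($R{\left(A,d \right)} = 8 - 3 \left(-4 + 5\right) = 8 - 3 = 5$)
$R{\left(5,6 \right)} - 60 = 5 - 60 = -55$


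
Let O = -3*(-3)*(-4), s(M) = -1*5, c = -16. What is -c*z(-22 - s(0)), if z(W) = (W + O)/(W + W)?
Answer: 424/17 ≈ 24.941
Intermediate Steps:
s(M) = -5
O = -36 (O = 9*(-4) = -36)
z(W) = (-36 + W)/(2*W) (z(W) = (W - 36)/(W + W) = (-36 + W)/((2*W)) = (-36 + W)*(1/(2*W)) = (-36 + W)/(2*W))
-c*z(-22 - s(0)) = -(-16)*(-36 + (-22 - 1*(-5)))/(2*(-22 - 1*(-5))) = -(-16)*(-36 + (-22 + 5))/(2*(-22 + 5)) = -(-16)*(½)*(-36 - 17)/(-17) = -(-16)*(½)*(-1/17)*(-53) = -(-16)*53/34 = -1*(-424/17) = 424/17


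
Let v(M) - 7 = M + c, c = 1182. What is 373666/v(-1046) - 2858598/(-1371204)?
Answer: 28487838521/10893454 ≈ 2615.1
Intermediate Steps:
v(M) = 1189 + M (v(M) = 7 + (M + 1182) = 7 + (1182 + M) = 1189 + M)
373666/v(-1046) - 2858598/(-1371204) = 373666/(1189 - 1046) - 2858598/(-1371204) = 373666/143 - 2858598*(-1/1371204) = 373666*(1/143) + 158811/76178 = 373666/143 + 158811/76178 = 28487838521/10893454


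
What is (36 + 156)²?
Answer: 36864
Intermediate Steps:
(36 + 156)² = 192² = 36864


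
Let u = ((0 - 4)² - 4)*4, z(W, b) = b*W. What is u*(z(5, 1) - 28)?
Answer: -1104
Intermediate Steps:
z(W, b) = W*b
u = 48 (u = ((-4)² - 4)*4 = (16 - 4)*4 = 12*4 = 48)
u*(z(5, 1) - 28) = 48*(5*1 - 28) = 48*(5 - 28) = 48*(-23) = -1104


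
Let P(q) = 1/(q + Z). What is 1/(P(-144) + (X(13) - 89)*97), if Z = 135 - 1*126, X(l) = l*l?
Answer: 135/1047599 ≈ 0.00012887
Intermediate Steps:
X(l) = l**2
Z = 9 (Z = 135 - 126 = 9)
P(q) = 1/(9 + q) (P(q) = 1/(q + 9) = 1/(9 + q))
1/(P(-144) + (X(13) - 89)*97) = 1/(1/(9 - 144) + (13**2 - 89)*97) = 1/(1/(-135) + (169 - 89)*97) = 1/(-1/135 + 80*97) = 1/(-1/135 + 7760) = 1/(1047599/135) = 135/1047599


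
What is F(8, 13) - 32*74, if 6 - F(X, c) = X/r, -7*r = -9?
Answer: -21314/9 ≈ -2368.2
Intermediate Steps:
r = 9/7 (r = -⅐*(-9) = 9/7 ≈ 1.2857)
F(X, c) = 6 - 7*X/9 (F(X, c) = 6 - X/9/7 = 6 - X*7/9 = 6 - 7*X/9)
F(8, 13) - 32*74 = (6 - 7/9*8) - 32*74 = (6 - 56/9) - 2368 = -2/9 - 2368 = -21314/9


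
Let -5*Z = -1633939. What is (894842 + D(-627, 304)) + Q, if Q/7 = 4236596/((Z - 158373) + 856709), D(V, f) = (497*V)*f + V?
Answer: -480977487541999/5125619 ≈ -9.3838e+7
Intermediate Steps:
Z = 1633939/5 (Z = -⅕*(-1633939) = 1633939/5 ≈ 3.2679e+5)
D(V, f) = V + 497*V*f (D(V, f) = 497*V*f + V = V + 497*V*f)
Q = 148280860/5125619 (Q = 7*(4236596/((1633939/5 - 158373) + 856709)) = 7*(4236596/(842074/5 + 856709)) = 7*(4236596/(5125619/5)) = 7*(4236596*(5/5125619)) = 7*(21182980/5125619) = 148280860/5125619 ≈ 28.929)
(894842 + D(-627, 304)) + Q = (894842 - 627*(1 + 497*304)) + 148280860/5125619 = (894842 - 627*(1 + 151088)) + 148280860/5125619 = (894842 - 627*151089) + 148280860/5125619 = (894842 - 94732803) + 148280860/5125619 = -93837961 + 148280860/5125619 = -480977487541999/5125619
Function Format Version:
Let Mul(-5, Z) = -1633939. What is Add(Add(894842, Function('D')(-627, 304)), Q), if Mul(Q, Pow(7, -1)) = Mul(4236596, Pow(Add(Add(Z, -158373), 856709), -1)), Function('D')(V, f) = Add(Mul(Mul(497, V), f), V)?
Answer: Rational(-480977487541999, 5125619) ≈ -9.3838e+7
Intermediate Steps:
Z = Rational(1633939, 5) (Z = Mul(Rational(-1, 5), -1633939) = Rational(1633939, 5) ≈ 3.2679e+5)
Function('D')(V, f) = Add(V, Mul(497, V, f)) (Function('D')(V, f) = Add(Mul(497, V, f), V) = Add(V, Mul(497, V, f)))
Q = Rational(148280860, 5125619) (Q = Mul(7, Mul(4236596, Pow(Add(Add(Rational(1633939, 5), -158373), 856709), -1))) = Mul(7, Mul(4236596, Pow(Add(Rational(842074, 5), 856709), -1))) = Mul(7, Mul(4236596, Pow(Rational(5125619, 5), -1))) = Mul(7, Mul(4236596, Rational(5, 5125619))) = Mul(7, Rational(21182980, 5125619)) = Rational(148280860, 5125619) ≈ 28.929)
Add(Add(894842, Function('D')(-627, 304)), Q) = Add(Add(894842, Mul(-627, Add(1, Mul(497, 304)))), Rational(148280860, 5125619)) = Add(Add(894842, Mul(-627, Add(1, 151088))), Rational(148280860, 5125619)) = Add(Add(894842, Mul(-627, 151089)), Rational(148280860, 5125619)) = Add(Add(894842, -94732803), Rational(148280860, 5125619)) = Add(-93837961, Rational(148280860, 5125619)) = Rational(-480977487541999, 5125619)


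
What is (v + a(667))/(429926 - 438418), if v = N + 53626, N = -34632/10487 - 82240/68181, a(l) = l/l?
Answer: -38340839965897/6071900136324 ≈ -6.3145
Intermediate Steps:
a(l) = 1
N = -3223695272/715014147 (N = -34632*1/10487 - 82240*1/68181 = -34632/10487 - 82240/68181 = -3223695272/715014147 ≈ -4.5086)
v = 38340124951750/715014147 (v = -3223695272/715014147 + 53626 = 38340124951750/715014147 ≈ 53622.)
(v + a(667))/(429926 - 438418) = (38340124951750/715014147 + 1)/(429926 - 438418) = (38340839965897/715014147)/(-8492) = (38340839965897/715014147)*(-1/8492) = -38340839965897/6071900136324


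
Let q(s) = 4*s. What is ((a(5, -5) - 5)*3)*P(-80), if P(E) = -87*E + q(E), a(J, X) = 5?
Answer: 0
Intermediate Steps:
P(E) = -83*E (P(E) = -87*E + 4*E = -83*E)
((a(5, -5) - 5)*3)*P(-80) = ((5 - 5)*3)*(-83*(-80)) = (0*3)*6640 = 0*6640 = 0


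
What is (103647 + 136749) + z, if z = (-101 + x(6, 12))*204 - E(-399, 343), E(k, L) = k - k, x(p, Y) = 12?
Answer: 222240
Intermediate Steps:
E(k, L) = 0
z = -18156 (z = (-101 + 12)*204 - 1*0 = -89*204 + 0 = -18156 + 0 = -18156)
(103647 + 136749) + z = (103647 + 136749) - 18156 = 240396 - 18156 = 222240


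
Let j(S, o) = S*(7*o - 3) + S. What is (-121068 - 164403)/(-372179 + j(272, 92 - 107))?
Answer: 31719/44587 ≈ 0.71140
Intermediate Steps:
j(S, o) = S + S*(-3 + 7*o) (j(S, o) = S*(-3 + 7*o) + S = S + S*(-3 + 7*o))
(-121068 - 164403)/(-372179 + j(272, 92 - 107)) = (-121068 - 164403)/(-372179 + 272*(-2 + 7*(92 - 107))) = -285471/(-372179 + 272*(-2 + 7*(-15))) = -285471/(-372179 + 272*(-2 - 105)) = -285471/(-372179 + 272*(-107)) = -285471/(-372179 - 29104) = -285471/(-401283) = -285471*(-1/401283) = 31719/44587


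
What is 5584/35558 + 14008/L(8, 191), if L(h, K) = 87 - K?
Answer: -31094733/231127 ≈ -134.54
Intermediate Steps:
5584/35558 + 14008/L(8, 191) = 5584/35558 + 14008/(87 - 1*191) = 5584*(1/35558) + 14008/(87 - 191) = 2792/17779 + 14008/(-104) = 2792/17779 + 14008*(-1/104) = 2792/17779 - 1751/13 = -31094733/231127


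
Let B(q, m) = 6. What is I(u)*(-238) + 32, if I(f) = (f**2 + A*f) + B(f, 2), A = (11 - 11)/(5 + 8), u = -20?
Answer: -96596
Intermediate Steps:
A = 0 (A = 0/13 = 0*(1/13) = 0)
I(f) = 6 + f**2 (I(f) = (f**2 + 0*f) + 6 = (f**2 + 0) + 6 = f**2 + 6 = 6 + f**2)
I(u)*(-238) + 32 = (6 + (-20)**2)*(-238) + 32 = (6 + 400)*(-238) + 32 = 406*(-238) + 32 = -96628 + 32 = -96596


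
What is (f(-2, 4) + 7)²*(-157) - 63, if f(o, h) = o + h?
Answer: -12780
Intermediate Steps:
f(o, h) = h + o
(f(-2, 4) + 7)²*(-157) - 63 = ((4 - 2) + 7)²*(-157) - 63 = (2 + 7)²*(-157) - 63 = 9²*(-157) - 63 = 81*(-157) - 63 = -12717 - 63 = -12780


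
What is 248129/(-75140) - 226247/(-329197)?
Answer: -64683122833/24735862580 ≈ -2.6150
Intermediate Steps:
248129/(-75140) - 226247/(-329197) = 248129*(-1/75140) - 226247*(-1/329197) = -248129/75140 + 226247/329197 = -64683122833/24735862580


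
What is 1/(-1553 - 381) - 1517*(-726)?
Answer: 2129995427/1934 ≈ 1.1013e+6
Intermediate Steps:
1/(-1553 - 381) - 1517*(-726) = 1/(-1934) + 1101342 = -1/1934 + 1101342 = 2129995427/1934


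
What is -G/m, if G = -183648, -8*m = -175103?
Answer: 1469184/175103 ≈ 8.3904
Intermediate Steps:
m = 175103/8 (m = -⅛*(-175103) = 175103/8 ≈ 21888.)
-G/m = -(-183648)/175103/8 = -(-183648)*8/175103 = -1*(-1469184/175103) = 1469184/175103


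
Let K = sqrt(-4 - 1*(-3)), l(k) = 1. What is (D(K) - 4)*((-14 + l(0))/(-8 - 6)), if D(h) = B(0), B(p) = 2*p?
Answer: -26/7 ≈ -3.7143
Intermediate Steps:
K = I (K = sqrt(-4 + 3) = sqrt(-1) = I ≈ 1.0*I)
D(h) = 0 (D(h) = 2*0 = 0)
(D(K) - 4)*((-14 + l(0))/(-8 - 6)) = (0 - 4)*((-14 + 1)/(-8 - 6)) = -(-52)/(-14) = -(-52)*(-1)/14 = -4*13/14 = -26/7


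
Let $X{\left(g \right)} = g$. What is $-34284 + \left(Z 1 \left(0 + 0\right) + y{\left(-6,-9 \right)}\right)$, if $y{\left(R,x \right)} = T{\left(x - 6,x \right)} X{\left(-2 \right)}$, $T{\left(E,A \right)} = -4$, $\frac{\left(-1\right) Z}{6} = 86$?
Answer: $-34276$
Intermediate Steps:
$Z = -516$ ($Z = \left(-6\right) 86 = -516$)
$y{\left(R,x \right)} = 8$ ($y{\left(R,x \right)} = \left(-4\right) \left(-2\right) = 8$)
$-34284 + \left(Z 1 \left(0 + 0\right) + y{\left(-6,-9 \right)}\right) = -34284 + \left(- 516 \cdot 1 \left(0 + 0\right) + 8\right) = -34284 + \left(- 516 \cdot 1 \cdot 0 + 8\right) = -34284 + \left(\left(-516\right) 0 + 8\right) = -34284 + \left(0 + 8\right) = -34284 + 8 = -34276$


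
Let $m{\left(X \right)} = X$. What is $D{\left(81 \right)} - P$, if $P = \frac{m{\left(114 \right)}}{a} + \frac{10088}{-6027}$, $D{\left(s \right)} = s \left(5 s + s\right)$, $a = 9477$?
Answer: $\frac{249844149068}{6346431} \approx 39368.0$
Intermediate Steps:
$D{\left(s \right)} = 6 s^{2}$ ($D{\left(s \right)} = s 6 s = 6 s^{2}$)
$P = - \frac{10546322}{6346431}$ ($P = \frac{114}{9477} + \frac{10088}{-6027} = 114 \cdot \frac{1}{9477} + 10088 \left(- \frac{1}{6027}\right) = \frac{38}{3159} - \frac{10088}{6027} = - \frac{10546322}{6346431} \approx -1.6618$)
$D{\left(81 \right)} - P = 6 \cdot 81^{2} - - \frac{10546322}{6346431} = 6 \cdot 6561 + \frac{10546322}{6346431} = 39366 + \frac{10546322}{6346431} = \frac{249844149068}{6346431}$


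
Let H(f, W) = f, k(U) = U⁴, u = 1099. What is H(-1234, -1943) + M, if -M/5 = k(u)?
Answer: -7293916279239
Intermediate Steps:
M = -7293916278005 (M = -5*1099⁴ = -5*1458783255601 = -7293916278005)
H(-1234, -1943) + M = -1234 - 7293916278005 = -7293916279239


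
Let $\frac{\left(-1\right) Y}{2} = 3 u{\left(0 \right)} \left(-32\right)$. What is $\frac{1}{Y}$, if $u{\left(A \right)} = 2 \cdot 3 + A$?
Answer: $\frac{1}{1152} \approx 0.00086806$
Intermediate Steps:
$u{\left(A \right)} = 6 + A$
$Y = 1152$ ($Y = - 2 \cdot 3 \left(6 + 0\right) \left(-32\right) = - 2 \cdot 3 \cdot 6 \left(-32\right) = - 2 \cdot 18 \left(-32\right) = \left(-2\right) \left(-576\right) = 1152$)
$\frac{1}{Y} = \frac{1}{1152}$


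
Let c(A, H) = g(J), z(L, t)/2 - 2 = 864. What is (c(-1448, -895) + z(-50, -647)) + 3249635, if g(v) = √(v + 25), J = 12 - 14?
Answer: 3251367 + √23 ≈ 3.2514e+6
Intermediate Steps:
J = -2
g(v) = √(25 + v)
z(L, t) = 1732 (z(L, t) = 4 + 2*864 = 4 + 1728 = 1732)
c(A, H) = √23 (c(A, H) = √(25 - 2) = √23)
(c(-1448, -895) + z(-50, -647)) + 3249635 = (√23 + 1732) + 3249635 = (1732 + √23) + 3249635 = 3251367 + √23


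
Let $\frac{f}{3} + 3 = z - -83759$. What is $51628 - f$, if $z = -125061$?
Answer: $175543$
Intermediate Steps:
$f = -123915$ ($f = -9 + 3 \left(-125061 - -83759\right) = -9 + 3 \left(-125061 + 83759\right) = -9 + 3 \left(-41302\right) = -9 - 123906 = -123915$)
$51628 - f = 51628 - -123915 = 51628 + 123915 = 175543$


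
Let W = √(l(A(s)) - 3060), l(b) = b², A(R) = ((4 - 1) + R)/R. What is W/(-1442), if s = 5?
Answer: -I*√19109/3605 ≈ -0.038345*I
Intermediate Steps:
A(R) = (3 + R)/R
W = 2*I*√19109/5 (W = √(((3 + 5)/5)² - 3060) = √(((⅕)*8)² - 3060) = √((8/5)² - 3060) = √(64/25 - 3060) = √(-76436/25) = 2*I*√19109/5 ≈ 55.294*I)
W/(-1442) = (2*I*√19109/5)/(-1442) = (2*I*√19109/5)*(-1/1442) = -I*√19109/3605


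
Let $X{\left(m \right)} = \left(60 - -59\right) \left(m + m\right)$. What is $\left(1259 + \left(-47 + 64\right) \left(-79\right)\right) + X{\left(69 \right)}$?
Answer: $16338$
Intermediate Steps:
$X{\left(m \right)} = 238 m$ ($X{\left(m \right)} = \left(60 + 59\right) 2 m = 119 \cdot 2 m = 238 m$)
$\left(1259 + \left(-47 + 64\right) \left(-79\right)\right) + X{\left(69 \right)} = \left(1259 + \left(-47 + 64\right) \left(-79\right)\right) + 238 \cdot 69 = \left(1259 + 17 \left(-79\right)\right) + 16422 = \left(1259 - 1343\right) + 16422 = -84 + 16422 = 16338$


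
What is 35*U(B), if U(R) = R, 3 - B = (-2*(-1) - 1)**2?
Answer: 70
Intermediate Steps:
B = 2 (B = 3 - (-2*(-1) - 1)**2 = 3 - (2 - 1)**2 = 3 - 1*1**2 = 3 - 1*1 = 3 - 1 = 2)
35*U(B) = 35*2 = 70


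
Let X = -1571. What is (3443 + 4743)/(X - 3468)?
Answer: -8186/5039 ≈ -1.6245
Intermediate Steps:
(3443 + 4743)/(X - 3468) = (3443 + 4743)/(-1571 - 3468) = 8186/(-5039) = 8186*(-1/5039) = -8186/5039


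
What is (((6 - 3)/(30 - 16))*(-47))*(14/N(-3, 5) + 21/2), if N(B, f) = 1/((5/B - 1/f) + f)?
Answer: -10951/20 ≈ -547.55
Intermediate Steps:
N(B, f) = 1/(f - 1/f + 5/B) (N(B, f) = 1/((-1/f + 5/B) + f) = 1/(f - 1/f + 5/B))
(((6 - 3)/(30 - 16))*(-47))*(14/N(-3, 5) + 21/2) = (((6 - 3)/(30 - 16))*(-47))*(14/((-3*5/(-1*(-3) + 5*5 - 3*5**2))) + 21/2) = ((3/14)*(-47))*(14/((-3*5/(3 + 25 - 3*25))) + 21*(1/2)) = ((3*(1/14))*(-47))*(14/((-3*5/(3 + 25 - 75))) + 21/2) = ((3/14)*(-47))*(14/((-3*5/(-47))) + 21/2) = -141*(14/((-3*5*(-1/47))) + 21/2)/14 = -141*(14/(15/47) + 21/2)/14 = -141*(14*(47/15) + 21/2)/14 = -141*(658/15 + 21/2)/14 = -141/14*1631/30 = -10951/20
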